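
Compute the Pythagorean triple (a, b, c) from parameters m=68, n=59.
(1143, 8024, 8105)

Euclid's formula: a = m² - n², b = 2mn, c = m² + n²
m = 68, n = 59
a = 68² - 59² = 4624 - 3481 = 1143
b = 2 × 68 × 59 = 8024
c = 68² + 59² = 4624 + 3481 = 8105
Verification: 1143² + 8024² = 1306449 + 64384576 = 65691025 = 8105² ✓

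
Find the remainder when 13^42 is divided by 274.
129

Repeated squaring. Binary of 42 = 101010.
13^1 ≡ 13 (mod 274); 13^2 ≡ 169 (mod 274); 13^4 ≡ 65 (mod 274); 13^8 ≡ 115 (mod 274); 13^16 ≡ 73 (mod 274); 13^32 ≡ 123 (mod 274)
13^42 = 13^2 × 13^8 × 13^32 ≡ 129 (mod 274)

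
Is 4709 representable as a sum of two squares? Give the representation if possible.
22² + 65² (a=22, b=65)

Factorization: 4709 = 17 × 277
By Fermat: n is sum of two squares iff every prime p ≡ 3 (mod 4) appears to even power.
All primes ≡ 3 (mod 4) appear to even power.
Search a = 0, 1, 2, … for 4709 - a² a perfect square: first hit at a = 22: 4709 - 484 = 4225 = 65².
4709 = 22² + 65² = 484 + 4225 ✓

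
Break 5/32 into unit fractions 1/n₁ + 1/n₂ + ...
1/7 + 1/75 + 1/16800

Greedy algorithm:
5/32: ceiling(32/5) = 7, use 1/7
3/224: ceiling(224/3) = 75, use 1/75
1/16800: ceiling(16800/1) = 16800, use 1/16800
Result: 5/32 = 1/7 + 1/75 + 1/16800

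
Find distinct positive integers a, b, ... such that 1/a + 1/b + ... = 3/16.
1/6 + 1/48

Greedy algorithm:
3/16: ceiling(16/3) = 6, use 1/6
1/48: ceiling(48/1) = 48, use 1/48
Result: 3/16 = 1/6 + 1/48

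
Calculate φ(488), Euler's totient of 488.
240

488 = 2^3 × 61
φ(n) = n × ∏(1 - 1/p) for each prime p dividing n
φ(488) = 488 × (1 - 1/2) × (1 - 1/61) = 240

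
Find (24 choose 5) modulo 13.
7

Using Lucas' theorem:
Write n=24 and k=5 in base 13:
n in base 13: [1, 11]
k in base 13: [0, 5]
C(24,5) mod 13 = ∏ C(n_i, k_i) mod 13
Digit binomials (mod 13): C(1,0) = 1; C(11,5) = 462 ≡ 7
Product: 1 × 7 = 7 ≡ 7 (mod 13)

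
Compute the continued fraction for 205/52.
[3; 1, 16, 3]

Euclidean algorithm steps:
205 = 3 × 52 + 49
52 = 1 × 49 + 3
49 = 16 × 3 + 1
3 = 3 × 1 + 0
Continued fraction: [3; 1, 16, 3]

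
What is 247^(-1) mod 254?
145

gcd(247, 254) = 1, so the inverse exists.
Extended Euclidean algorithm on (254, 247):
254 = 1 × 247 + 7  ⟹  7 = (1)·254 + (-1)·247
247 = 35 × 7 + 2  ⟹  2 = (-35)·254 + (36)·247
7 = 3 × 2 + 1  ⟹  1 = (106)·254 + (-109)·247
So (-109)·247 ≡ 1 (mod 254), i.e. 247^(-1) ≡ -109 ≡ 145 (mod 254).
Check: 247 × 145 = 35815 ≡ 1 (mod 254)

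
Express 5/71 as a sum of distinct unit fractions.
1/15 + 1/267 + 1/94785

Greedy algorithm:
5/71: ceiling(71/5) = 15, use 1/15
4/1065: ceiling(1065/4) = 267, use 1/267
1/94785: ceiling(94785/1) = 94785, use 1/94785
Result: 5/71 = 1/15 + 1/267 + 1/94785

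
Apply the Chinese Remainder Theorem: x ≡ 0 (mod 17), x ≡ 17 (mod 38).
17

Using Chinese Remainder Theorem:
M = 17 × 38 = 646
M1 = 38, M2 = 17
y1 = 38^(-1) mod 17 = 13
y2 = 17^(-1) mod 38 = 9
x = (0×38×13 + 17×17×9) mod 646 = 17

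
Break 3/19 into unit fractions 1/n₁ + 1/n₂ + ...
1/7 + 1/67 + 1/8911

Greedy algorithm:
3/19: ceiling(19/3) = 7, use 1/7
2/133: ceiling(133/2) = 67, use 1/67
1/8911: ceiling(8911/1) = 8911, use 1/8911
Result: 3/19 = 1/7 + 1/67 + 1/8911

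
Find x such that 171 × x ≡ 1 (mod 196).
47

gcd(171, 196) = 1, so the inverse exists.
Extended Euclidean algorithm on (196, 171):
196 = 1 × 171 + 25  ⟹  25 = (1)·196 + (-1)·171
171 = 6 × 25 + 21  ⟹  21 = (-6)·196 + (7)·171
25 = 1 × 21 + 4  ⟹  4 = (7)·196 + (-8)·171
21 = 5 × 4 + 1  ⟹  1 = (-41)·196 + (47)·171
So (47)·171 ≡ 1 (mod 196), i.e. 171^(-1) ≡ 47 (mod 196).
Check: 171 × 47 = 8037 ≡ 1 (mod 196)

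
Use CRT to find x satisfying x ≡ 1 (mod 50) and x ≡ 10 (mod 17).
401

Using Chinese Remainder Theorem:
M = 50 × 17 = 850
M1 = 17, M2 = 50
y1 = 17^(-1) mod 50 = 3
y2 = 50^(-1) mod 17 = 16
x = (1×17×3 + 10×50×16) mod 850 = 401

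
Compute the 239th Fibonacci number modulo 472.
249

Matrix identity: Q^n = [[F_(n+1), F_n], [F_n, F_(n-1)]] with Q = [[1,1],[1,0]].
n = 239 = 11101111₂. Square-and-multiply, entries mod 472:
Q^1 = [[1,1],[1,0]]
Q^3 = (Q^1)²·Q = [[3,2],[2,1]]
Q^7 = (Q^3)²·Q = [[21,13],[13,8]]
Q^14 = (Q^7)² = [[138,377],[377,233]]
Q^29 = (Q^14)²·Q = [[376,221],[221,155]]
Q^59 = (Q^29)²·Q = [[296,1],[1,295]]
Q^119 = (Q^59)²·Q = [[416,297],[297,119]]
Q^239 = (Q^119)²·Q = [[80,249],[249,303]]
F_239 mod 472 = Q^239[0][1] = 249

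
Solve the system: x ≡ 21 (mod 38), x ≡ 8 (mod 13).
21

Using Chinese Remainder Theorem:
M = 38 × 13 = 494
M1 = 13, M2 = 38
y1 = 13^(-1) mod 38 = 3
y2 = 38^(-1) mod 13 = 12
x = (21×13×3 + 8×38×12) mod 494 = 21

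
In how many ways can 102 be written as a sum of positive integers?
241265379

p(n) counts ways to write n as a sum of positive integers (order ignored).
Euler's pentagonal recurrence: p(k) = p(k-1) + p(k-2) - p(k-5) - p(k-7) + p(k-12) + p(k-15) - ... (offsets j(3j∓1)/2, signs ++--, p(0)=1, p(<0)=0).
DP table for k = 0..101: p(0)=1, p(1)=1, p(2)=2, p(3)=3, p(4)=5, p(5)=7, p(6)=11, p(7)=15, p(8)=22, p(9)=30, p(10)=42, p(11)=56, p(12)=77, p(13)=101, p(14)=135, p(15)=176, p(16)=231, p(17)=297, p(18)=385, p(19)=490, p(20)=627, p(21)=792, p(22)=1002, p(23)=1255, p(24)=1575, p(25)=1958, p(26)=2436, p(27)=3010, p(28)=3718, p(29)=4565, p(30)=5604, p(31)=6842, p(32)=8349, p(33)=10143, p(34)=12310, p(35)=14883, p(36)=17977, p(37)=21637, p(38)=26015, p(39)=31185, p(40)=37338, p(41)=44583, p(42)=53174, p(43)=63261, p(44)=75175, p(45)=89134, p(46)=105558, p(47)=124754, p(48)=147273, p(49)=173525, p(50)=204226, p(51)=239943, p(52)=281589, p(53)=329931, p(54)=386155, p(55)=451276, p(56)=526823, p(57)=614154, p(58)=715220, p(59)=831820, p(60)=966467, p(61)=1121505, p(62)=1300156, p(63)=1505499, p(64)=1741630, p(65)=2012558, p(66)=2323520, p(67)=2679689, p(68)=3087735, p(69)=3554345, p(70)=4087968, p(71)=4697205, p(72)=5392783, p(73)=6185689, p(74)=7089500, p(75)=8118264, p(76)=9289091, p(77)=10619863, p(78)=12132164, p(79)=13848650, p(80)=15796476, p(81)=18004327, p(82)=20506255, p(83)=23338469, p(84)=26543660, p(85)=30167357, p(86)=34262962, p(87)=38887673, p(88)=44108109, p(89)=49995925, p(90)=56634173, p(91)=64112359, p(92)=72533807, p(93)=82010177, p(94)=92669720, p(95)=104651419, p(96)=118114304, p(97)=133230930, p(98)=150198136, p(99)=169229875, p(100)=190569292, p(101)=214481126.
Final step: p(102) = p(101) + p(100) - p(97) - p(95) + p(90) + p(87) - p(80) - p(76) + p(67) + p(62) - p(51) - p(45) + p(32) + p(25) - p(10) - p(2)
= 214481126 + 190569292 - 133230930 - 104651419 + 56634173 + 38887673 - 15796476 - 9289091 + 2679689 + 1300156 - 239943 - 89134 + 8349 + 1958 - 42 - 2
= 241265379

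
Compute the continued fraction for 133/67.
[1; 1, 66]

Euclidean algorithm steps:
133 = 1 × 67 + 66
67 = 1 × 66 + 1
66 = 66 × 1 + 0
Continued fraction: [1; 1, 66]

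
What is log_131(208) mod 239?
215

Baby-step giant-step with step n = ⌈√239⌉ = 16.
Baby steps 131^j mod 239 (j:value) for j=0..15: 0:1, 1:131, 2:192, 3:57, 4:58, 5:189, 6:142, 7:199, 8:18, 9:207, 10:110, 11:70, 12:88, 13:56, 14:166, 15:236.
Giant-step multiplier: 131^(-16) ≡ 131^(238-16) = 131^222 ≡ 45 (mod 239).
Giant steps γ_i = 208·45^i mod 239: γ_0=208, γ_1=39, γ_2=82, γ_3=105, γ_4=184, γ_5=154, γ_6=238, γ_7=194, γ_8=126, γ_9=173, γ_10=137, γ_11=190, γ_12=185, γ_13=199 (in table at j=7).
x = i·n + j = 13·16 + 7 = 215.
Check: 131^215 ≡ 208 (mod 239).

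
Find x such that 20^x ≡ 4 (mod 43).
6

Baby-step giant-step with step n = ⌈√43⌉ = 7.
Baby steps 20^j mod 43 (j:value) for j=0..6: 0:1, 1:20, 2:13, 3:2, 4:40, 5:26, 6:4.
h = 4 is already in the table at j=6, so x = 6.
Check: 20^6 ≡ 4 (mod 43).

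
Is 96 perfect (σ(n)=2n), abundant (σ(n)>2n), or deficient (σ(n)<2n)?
abundant

Proper divisors of 96: sum = 1 + 2 + 3 + 4 + 6 + 8 + 12 + 16 + 24 + 32 + 48 = 156
Since 156 > 96, 96 is abundant.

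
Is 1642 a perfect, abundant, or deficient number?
deficient

Proper divisors of 1642: sum = 1 + 2 + 821 = 824
Since 824 < 1642, 1642 is deficient.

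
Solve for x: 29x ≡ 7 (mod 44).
x ≡ 23 (mod 44)

gcd(29, 44) = 1, which divides 7, so solutions exist.
Find 29^(-1) mod 44 by the extended Euclidean algorithm:
44 = 1 × 29 + 15  ⟹  15 = (1)·44 + (-1)·29
29 = 1 × 15 + 14  ⟹  14 = (-1)·44 + (2)·29
15 = 1 × 14 + 1  ⟹  1 = (2)·44 + (-3)·29
So (-3)·29 ≡ 1 (mod 44), i.e. 29^(-1) ≡ -3 ≡ 41 (mod 44).
x ≡ 41 × 7 = 287 ≡ 23 (mod 44).
Check: 29 × 23 = 667 ≡ 7 (mod 44).
Unique solution: x ≡ 23 (mod 44)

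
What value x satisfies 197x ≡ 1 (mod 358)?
189

gcd(197, 358) = 1, so the inverse exists.
Extended Euclidean algorithm on (358, 197):
358 = 1 × 197 + 161  ⟹  161 = (1)·358 + (-1)·197
197 = 1 × 161 + 36  ⟹  36 = (-1)·358 + (2)·197
161 = 4 × 36 + 17  ⟹  17 = (5)·358 + (-9)·197
36 = 2 × 17 + 2  ⟹  2 = (-11)·358 + (20)·197
17 = 8 × 2 + 1  ⟹  1 = (93)·358 + (-169)·197
So (-169)·197 ≡ 1 (mod 358), i.e. 197^(-1) ≡ -169 ≡ 189 (mod 358).
Check: 197 × 189 = 37233 ≡ 1 (mod 358)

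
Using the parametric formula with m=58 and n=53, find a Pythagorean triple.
(555, 6148, 6173)

Euclid's formula: a = m² - n², b = 2mn, c = m² + n²
m = 58, n = 53
a = 58² - 53² = 3364 - 2809 = 555
b = 2 × 58 × 53 = 6148
c = 58² + 53² = 3364 + 2809 = 6173
Verification: 555² + 6148² = 308025 + 37797904 = 38105929 = 6173² ✓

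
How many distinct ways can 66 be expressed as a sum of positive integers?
2323520

p(n) counts ways to write n as a sum of positive integers (order ignored).
Euler's pentagonal recurrence: p(k) = p(k-1) + p(k-2) - p(k-5) - p(k-7) + p(k-12) + p(k-15) - ... (offsets j(3j∓1)/2, signs ++--, p(0)=1, p(<0)=0).
DP table for k = 0..65: p(0)=1, p(1)=1, p(2)=2, p(3)=3, p(4)=5, p(5)=7, p(6)=11, p(7)=15, p(8)=22, p(9)=30, p(10)=42, p(11)=56, p(12)=77, p(13)=101, p(14)=135, p(15)=176, p(16)=231, p(17)=297, p(18)=385, p(19)=490, p(20)=627, p(21)=792, p(22)=1002, p(23)=1255, p(24)=1575, p(25)=1958, p(26)=2436, p(27)=3010, p(28)=3718, p(29)=4565, p(30)=5604, p(31)=6842, p(32)=8349, p(33)=10143, p(34)=12310, p(35)=14883, p(36)=17977, p(37)=21637, p(38)=26015, p(39)=31185, p(40)=37338, p(41)=44583, p(42)=53174, p(43)=63261, p(44)=75175, p(45)=89134, p(46)=105558, p(47)=124754, p(48)=147273, p(49)=173525, p(50)=204226, p(51)=239943, p(52)=281589, p(53)=329931, p(54)=386155, p(55)=451276, p(56)=526823, p(57)=614154, p(58)=715220, p(59)=831820, p(60)=966467, p(61)=1121505, p(62)=1300156, p(63)=1505499, p(64)=1741630, p(65)=2012558.
Final step: p(66) = p(65) + p(64) - p(61) - p(59) + p(54) + p(51) - p(44) - p(40) + p(31) + p(26) - p(15) - p(9)
= 2012558 + 1741630 - 1121505 - 831820 + 386155 + 239943 - 75175 - 37338 + 6842 + 2436 - 176 - 30
= 2323520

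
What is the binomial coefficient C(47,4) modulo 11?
0

Using Lucas' theorem:
Write n=47 and k=4 in base 11:
n in base 11: [4, 3]
k in base 11: [0, 4]
C(47,4) mod 11 = ∏ C(n_i, k_i) mod 11
Digit binomials (mod 11): C(4,0) = 1; C(3,4) = 0 (k_i > n_i)
Product: 1 × 0 = 0 ≡ 0 (mod 11)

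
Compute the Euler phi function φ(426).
140

426 = 2 × 3 × 71
φ(n) = n × ∏(1 - 1/p) for each prime p dividing n
φ(426) = 426 × (1 - 1/2) × (1 - 1/3) × (1 - 1/71) = 140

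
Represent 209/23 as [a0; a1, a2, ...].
[9; 11, 2]

Euclidean algorithm steps:
209 = 9 × 23 + 2
23 = 11 × 2 + 1
2 = 2 × 1 + 0
Continued fraction: [9; 11, 2]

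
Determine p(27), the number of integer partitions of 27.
3010

p(n) counts ways to write n as a sum of positive integers (order ignored).
Euler's pentagonal recurrence: p(k) = p(k-1) + p(k-2) - p(k-5) - p(k-7) + p(k-12) + p(k-15) - ... (offsets j(3j∓1)/2, signs ++--, p(0)=1, p(<0)=0).
DP table for k = 0..26: p(0)=1, p(1)=1, p(2)=2, p(3)=3, p(4)=5, p(5)=7, p(6)=11, p(7)=15, p(8)=22, p(9)=30, p(10)=42, p(11)=56, p(12)=77, p(13)=101, p(14)=135, p(15)=176, p(16)=231, p(17)=297, p(18)=385, p(19)=490, p(20)=627, p(21)=792, p(22)=1002, p(23)=1255, p(24)=1575, p(25)=1958, p(26)=2436.
Final step: p(27) = p(26) + p(25) - p(22) - p(20) + p(15) + p(12) - p(5) - p(1)
= 2436 + 1958 - 1002 - 627 + 176 + 77 - 7 - 1
= 3010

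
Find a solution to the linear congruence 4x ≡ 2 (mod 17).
x ≡ 9 (mod 17)

gcd(4, 17) = 1, which divides 2, so solutions exist.
Find 4^(-1) mod 17 by the extended Euclidean algorithm:
17 = 4 × 4 + 1  ⟹  1 = (1)·17 + (-4)·4
So (-4)·4 ≡ 1 (mod 17), i.e. 4^(-1) ≡ -4 ≡ 13 (mod 17).
x ≡ 13 × 2 = 26 ≡ 9 (mod 17).
Check: 4 × 9 = 36 ≡ 2 (mod 17).
Unique solution: x ≡ 9 (mod 17)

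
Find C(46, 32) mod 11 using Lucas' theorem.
0

Using Lucas' theorem:
Write n=46 and k=32 in base 11:
n in base 11: [4, 2]
k in base 11: [2, 10]
C(46,32) mod 11 = ∏ C(n_i, k_i) mod 11
Digit binomials (mod 11): C(4,2) = 6; C(2,10) = 0 (k_i > n_i)
Product: 6 × 0 = 0 ≡ 0 (mod 11)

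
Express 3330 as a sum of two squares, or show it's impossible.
9² + 57² (a=9, b=57)

Factorization: 3330 = 2 × 3^2 × 5 × 37
By Fermat: n is sum of two squares iff every prime p ≡ 3 (mod 4) appears to even power.
All primes ≡ 3 (mod 4) appear to even power.
Search a = 0, 1, 2, … for 3330 - a² a perfect square: first hit at a = 9: 3330 - 81 = 3249 = 57².
3330 = 9² + 57² = 81 + 3249 ✓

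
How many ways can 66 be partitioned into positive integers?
2323520

p(n) counts ways to write n as a sum of positive integers (order ignored).
Euler's pentagonal recurrence: p(k) = p(k-1) + p(k-2) - p(k-5) - p(k-7) + p(k-12) + p(k-15) - ... (offsets j(3j∓1)/2, signs ++--, p(0)=1, p(<0)=0).
DP table for k = 0..65: p(0)=1, p(1)=1, p(2)=2, p(3)=3, p(4)=5, p(5)=7, p(6)=11, p(7)=15, p(8)=22, p(9)=30, p(10)=42, p(11)=56, p(12)=77, p(13)=101, p(14)=135, p(15)=176, p(16)=231, p(17)=297, p(18)=385, p(19)=490, p(20)=627, p(21)=792, p(22)=1002, p(23)=1255, p(24)=1575, p(25)=1958, p(26)=2436, p(27)=3010, p(28)=3718, p(29)=4565, p(30)=5604, p(31)=6842, p(32)=8349, p(33)=10143, p(34)=12310, p(35)=14883, p(36)=17977, p(37)=21637, p(38)=26015, p(39)=31185, p(40)=37338, p(41)=44583, p(42)=53174, p(43)=63261, p(44)=75175, p(45)=89134, p(46)=105558, p(47)=124754, p(48)=147273, p(49)=173525, p(50)=204226, p(51)=239943, p(52)=281589, p(53)=329931, p(54)=386155, p(55)=451276, p(56)=526823, p(57)=614154, p(58)=715220, p(59)=831820, p(60)=966467, p(61)=1121505, p(62)=1300156, p(63)=1505499, p(64)=1741630, p(65)=2012558.
Final step: p(66) = p(65) + p(64) - p(61) - p(59) + p(54) + p(51) - p(44) - p(40) + p(31) + p(26) - p(15) - p(9)
= 2012558 + 1741630 - 1121505 - 831820 + 386155 + 239943 - 75175 - 37338 + 6842 + 2436 - 176 - 30
= 2323520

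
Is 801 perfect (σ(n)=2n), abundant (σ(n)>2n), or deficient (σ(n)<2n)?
deficient

Proper divisors of 801: sum = 1 + 3 + 9 + 89 + 267 = 369
Since 369 < 801, 801 is deficient.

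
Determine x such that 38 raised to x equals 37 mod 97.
25

Baby-step giant-step with step n = ⌈√97⌉ = 10.
Baby steps 38^j mod 97 (j:value) for j=0..9: 0:1, 1:38, 2:86, 3:67, 4:24, 5:39, 6:27, 7:56, 8:91, 9:63.
Giant-step multiplier: 38^(-10) ≡ 38^(96-10) = 38^86 ≡ 25 (mod 97).
Giant steps γ_i = 37·25^i mod 97: γ_0=37, γ_1=52, γ_2=39 (in table at j=5).
x = i·n + j = 2·10 + 5 = 25.
Check: 38^25 ≡ 37 (mod 97).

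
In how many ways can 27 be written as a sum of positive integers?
3010

p(n) counts ways to write n as a sum of positive integers (order ignored).
Euler's pentagonal recurrence: p(k) = p(k-1) + p(k-2) - p(k-5) - p(k-7) + p(k-12) + p(k-15) - ... (offsets j(3j∓1)/2, signs ++--, p(0)=1, p(<0)=0).
DP table for k = 0..26: p(0)=1, p(1)=1, p(2)=2, p(3)=3, p(4)=5, p(5)=7, p(6)=11, p(7)=15, p(8)=22, p(9)=30, p(10)=42, p(11)=56, p(12)=77, p(13)=101, p(14)=135, p(15)=176, p(16)=231, p(17)=297, p(18)=385, p(19)=490, p(20)=627, p(21)=792, p(22)=1002, p(23)=1255, p(24)=1575, p(25)=1958, p(26)=2436.
Final step: p(27) = p(26) + p(25) - p(22) - p(20) + p(15) + p(12) - p(5) - p(1)
= 2436 + 1958 - 1002 - 627 + 176 + 77 - 7 - 1
= 3010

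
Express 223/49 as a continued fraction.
[4; 1, 1, 4, 2, 2]

Euclidean algorithm steps:
223 = 4 × 49 + 27
49 = 1 × 27 + 22
27 = 1 × 22 + 5
22 = 4 × 5 + 2
5 = 2 × 2 + 1
2 = 2 × 1 + 0
Continued fraction: [4; 1, 1, 4, 2, 2]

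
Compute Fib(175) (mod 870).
535

Matrix identity: Q^n = [[F_(n+1), F_n], [F_n, F_(n-1)]] with Q = [[1,1],[1,0]].
n = 175 = 10101111₂. Square-and-multiply, entries mod 870:
Q^1 = [[1,1],[1,0]]
Q^2 = (Q^1)² = [[2,1],[1,1]]
Q^5 = (Q^2)²·Q = [[8,5],[5,3]]
Q^10 = (Q^5)² = [[89,55],[55,34]]
Q^21 = (Q^10)²·Q = [[311,506],[506,675]]
Q^43 = (Q^21)²·Q = [[813,407],[407,406]]
Q^87 = (Q^43)²·Q = [[351,118],[118,233]]
Q^175 = (Q^87)²·Q = [[717,535],[535,182]]
F_175 mod 870 = Q^175[0][1] = 535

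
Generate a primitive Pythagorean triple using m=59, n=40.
(1881, 4720, 5081)

Euclid's formula: a = m² - n², b = 2mn, c = m² + n²
m = 59, n = 40
a = 59² - 40² = 3481 - 1600 = 1881
b = 2 × 59 × 40 = 4720
c = 59² + 40² = 3481 + 1600 = 5081
Verification: 1881² + 4720² = 3538161 + 22278400 = 25816561 = 5081² ✓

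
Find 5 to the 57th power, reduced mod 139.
131

Repeated squaring. Binary of 57 = 111001.
5^1 ≡ 5 (mod 139); 5^2 ≡ 25 (mod 139); 5^4 ≡ 69 (mod 139); 5^8 ≡ 35 (mod 139); 5^16 ≡ 113 (mod 139); 5^32 ≡ 120 (mod 139)
5^57 = 5^1 × 5^8 × 5^16 × 5^32 ≡ 131 (mod 139)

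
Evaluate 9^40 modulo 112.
65

Repeated squaring. Binary of 40 = 101000.
9^1 ≡ 9 (mod 112); 9^2 ≡ 81 (mod 112); 9^4 ≡ 65 (mod 112); 9^8 ≡ 81 (mod 112); 9^16 ≡ 65 (mod 112); 9^32 ≡ 81 (mod 112)
9^40 = 9^8 × 9^32 ≡ 65 (mod 112)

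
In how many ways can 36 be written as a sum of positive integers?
17977

p(n) counts ways to write n as a sum of positive integers (order ignored).
Euler's pentagonal recurrence: p(k) = p(k-1) + p(k-2) - p(k-5) - p(k-7) + p(k-12) + p(k-15) - ... (offsets j(3j∓1)/2, signs ++--, p(0)=1, p(<0)=0).
DP table for k = 0..35: p(0)=1, p(1)=1, p(2)=2, p(3)=3, p(4)=5, p(5)=7, p(6)=11, p(7)=15, p(8)=22, p(9)=30, p(10)=42, p(11)=56, p(12)=77, p(13)=101, p(14)=135, p(15)=176, p(16)=231, p(17)=297, p(18)=385, p(19)=490, p(20)=627, p(21)=792, p(22)=1002, p(23)=1255, p(24)=1575, p(25)=1958, p(26)=2436, p(27)=3010, p(28)=3718, p(29)=4565, p(30)=5604, p(31)=6842, p(32)=8349, p(33)=10143, p(34)=12310, p(35)=14883.
Final step: p(36) = p(35) + p(34) - p(31) - p(29) + p(24) + p(21) - p(14) - p(10) + p(1)
= 14883 + 12310 - 6842 - 4565 + 1575 + 792 - 135 - 42 + 1
= 17977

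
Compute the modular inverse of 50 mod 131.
76

gcd(50, 131) = 1, so the inverse exists.
Extended Euclidean algorithm on (131, 50):
131 = 2 × 50 + 31  ⟹  31 = (1)·131 + (-2)·50
50 = 1 × 31 + 19  ⟹  19 = (-1)·131 + (3)·50
31 = 1 × 19 + 12  ⟹  12 = (2)·131 + (-5)·50
19 = 1 × 12 + 7  ⟹  7 = (-3)·131 + (8)·50
12 = 1 × 7 + 5  ⟹  5 = (5)·131 + (-13)·50
7 = 1 × 5 + 2  ⟹  2 = (-8)·131 + (21)·50
5 = 2 × 2 + 1  ⟹  1 = (21)·131 + (-55)·50
So (-55)·50 ≡ 1 (mod 131), i.e. 50^(-1) ≡ -55 ≡ 76 (mod 131).
Check: 50 × 76 = 3800 ≡ 1 (mod 131)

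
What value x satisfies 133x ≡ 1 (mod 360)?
157

gcd(133, 360) = 1, so the inverse exists.
Extended Euclidean algorithm on (360, 133):
360 = 2 × 133 + 94  ⟹  94 = (1)·360 + (-2)·133
133 = 1 × 94 + 39  ⟹  39 = (-1)·360 + (3)·133
94 = 2 × 39 + 16  ⟹  16 = (3)·360 + (-8)·133
39 = 2 × 16 + 7  ⟹  7 = (-7)·360 + (19)·133
16 = 2 × 7 + 2  ⟹  2 = (17)·360 + (-46)·133
7 = 3 × 2 + 1  ⟹  1 = (-58)·360 + (157)·133
So (157)·133 ≡ 1 (mod 360), i.e. 133^(-1) ≡ 157 (mod 360).
Check: 133 × 157 = 20881 ≡ 1 (mod 360)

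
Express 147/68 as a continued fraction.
[2; 6, 5, 2]

Euclidean algorithm steps:
147 = 2 × 68 + 11
68 = 6 × 11 + 2
11 = 5 × 2 + 1
2 = 2 × 1 + 0
Continued fraction: [2; 6, 5, 2]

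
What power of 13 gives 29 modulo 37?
15

Baby-step giant-step with step n = ⌈√37⌉ = 7.
Baby steps 13^j mod 37 (j:value) for j=0..6: 0:1, 1:13, 2:21, 3:14, 4:34, 5:35, 6:11.
Giant-step multiplier: 13^(-7) ≡ 13^(36-7) = 13^29 ≡ 22 (mod 37).
Giant steps γ_i = 29·22^i mod 37: γ_0=29, γ_1=9, γ_2=13 (in table at j=1).
x = i·n + j = 2·7 + 1 = 15.
Check: 13^15 ≡ 29 (mod 37).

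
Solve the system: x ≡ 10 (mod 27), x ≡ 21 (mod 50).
1171

Using Chinese Remainder Theorem:
M = 27 × 50 = 1350
M1 = 50, M2 = 27
y1 = 50^(-1) mod 27 = 20
y2 = 27^(-1) mod 50 = 13
x = (10×50×20 + 21×27×13) mod 1350 = 1171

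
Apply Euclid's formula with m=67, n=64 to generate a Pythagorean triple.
(393, 8576, 8585)

Euclid's formula: a = m² - n², b = 2mn, c = m² + n²
m = 67, n = 64
a = 67² - 64² = 4489 - 4096 = 393
b = 2 × 67 × 64 = 8576
c = 67² + 64² = 4489 + 4096 = 8585
Verification: 393² + 8576² = 154449 + 73547776 = 73702225 = 8585² ✓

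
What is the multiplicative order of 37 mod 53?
26

53 is prime, so ord(37) divides φ(53) = 52.
Divisors of 52: 1, 2, 4, 13, 26, 52.
Repeated squaring: 37^1 ≡ 37, 37^2 ≡ 44, 37^4 ≡ 28, 37^8 ≡ 42, 37^16 ≡ 15, 37^32 ≡ 13 (mod 53).
Test 37^d mod 53 for each divisor d in increasing order:
37^1 ≡ 37
37^2 ≡ 44
37^4 ≡ 28
37^13 = 37^8·37^4·37^1 ≡ 52
37^26 = 37^16·37^8·37^2 ≡ 1  ← first divisor giving 1
The order is 26.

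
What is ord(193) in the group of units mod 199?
99

199 is prime, so ord(193) divides φ(199) = 198.
Divisors of 198: 1, 2, 3, 6, 9, 11, 18, 22, 33, 66, 99, 198.
Repeated squaring: 193^1 ≡ 193, 193^2 ≡ 36, 193^4 ≡ 102, 193^8 ≡ 56, 193^16 ≡ 151, 193^32 ≡ 115, 193^64 ≡ 91, 193^128 ≡ 122 (mod 199).
Test 193^d mod 199 for each divisor d in increasing order:
193^1 ≡ 193
193^2 ≡ 36
193^3 = 193^2·193^1 ≡ 182
193^6 = 193^4·193^2 ≡ 90
193^9 = 193^8·193^1 ≡ 62
193^11 = 193^8·193^2·193^1 ≡ 43
193^18 = 193^16·193^2 ≡ 63
193^22 = 193^16·193^4·193^2 ≡ 58
193^33 = 193^32·193^1 ≡ 106
193^66 = 193^64·193^2 ≡ 92
193^99 = 193^64·193^32·193^2·193^1 ≡ 1  ← first divisor giving 1
The order is 99.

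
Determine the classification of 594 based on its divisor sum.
abundant

Proper divisors of 594: sum = 1 + 2 + 3 + 6 + 9 + 11 + 18 + 22 + 27 + 33 + 54 + 66 + 99 + 198 + 297 = 846
Since 846 > 594, 594 is abundant.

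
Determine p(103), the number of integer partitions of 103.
271248950

p(n) counts ways to write n as a sum of positive integers (order ignored).
Euler's pentagonal recurrence: p(k) = p(k-1) + p(k-2) - p(k-5) - p(k-7) + p(k-12) + p(k-15) - ... (offsets j(3j∓1)/2, signs ++--, p(0)=1, p(<0)=0).
DP table for k = 0..102: p(0)=1, p(1)=1, p(2)=2, p(3)=3, p(4)=5, p(5)=7, p(6)=11, p(7)=15, p(8)=22, p(9)=30, p(10)=42, p(11)=56, p(12)=77, p(13)=101, p(14)=135, p(15)=176, p(16)=231, p(17)=297, p(18)=385, p(19)=490, p(20)=627, p(21)=792, p(22)=1002, p(23)=1255, p(24)=1575, p(25)=1958, p(26)=2436, p(27)=3010, p(28)=3718, p(29)=4565, p(30)=5604, p(31)=6842, p(32)=8349, p(33)=10143, p(34)=12310, p(35)=14883, p(36)=17977, p(37)=21637, p(38)=26015, p(39)=31185, p(40)=37338, p(41)=44583, p(42)=53174, p(43)=63261, p(44)=75175, p(45)=89134, p(46)=105558, p(47)=124754, p(48)=147273, p(49)=173525, p(50)=204226, p(51)=239943, p(52)=281589, p(53)=329931, p(54)=386155, p(55)=451276, p(56)=526823, p(57)=614154, p(58)=715220, p(59)=831820, p(60)=966467, p(61)=1121505, p(62)=1300156, p(63)=1505499, p(64)=1741630, p(65)=2012558, p(66)=2323520, p(67)=2679689, p(68)=3087735, p(69)=3554345, p(70)=4087968, p(71)=4697205, p(72)=5392783, p(73)=6185689, p(74)=7089500, p(75)=8118264, p(76)=9289091, p(77)=10619863, p(78)=12132164, p(79)=13848650, p(80)=15796476, p(81)=18004327, p(82)=20506255, p(83)=23338469, p(84)=26543660, p(85)=30167357, p(86)=34262962, p(87)=38887673, p(88)=44108109, p(89)=49995925, p(90)=56634173, p(91)=64112359, p(92)=72533807, p(93)=82010177, p(94)=92669720, p(95)=104651419, p(96)=118114304, p(97)=133230930, p(98)=150198136, p(99)=169229875, p(100)=190569292, p(101)=214481126, p(102)=241265379.
Final step: p(103) = p(102) + p(101) - p(98) - p(96) + p(91) + p(88) - p(81) - p(77) + p(68) + p(63) - p(52) - p(46) + p(33) + p(26) - p(11) - p(3)
= 241265379 + 214481126 - 150198136 - 118114304 + 64112359 + 44108109 - 18004327 - 10619863 + 3087735 + 1505499 - 281589 - 105558 + 10143 + 2436 - 56 - 3
= 271248950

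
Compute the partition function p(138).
12292341831

p(n) counts ways to write n as a sum of positive integers (order ignored).
Euler's pentagonal recurrence: p(k) = p(k-1) + p(k-2) - p(k-5) - p(k-7) + p(k-12) + p(k-15) - ... (offsets j(3j∓1)/2, signs ++--, p(0)=1, p(<0)=0).
DP table for k = 0..137: p(0)=1, p(1)=1, p(2)=2, p(3)=3, p(4)=5, p(5)=7, p(6)=11, p(7)=15, p(8)=22, p(9)=30, p(10)=42, p(11)=56, p(12)=77, p(13)=101, p(14)=135, p(15)=176, p(16)=231, p(17)=297, p(18)=385, p(19)=490, p(20)=627, p(21)=792, p(22)=1002, p(23)=1255, p(24)=1575, p(25)=1958, p(26)=2436, p(27)=3010, p(28)=3718, p(29)=4565, p(30)=5604, p(31)=6842, p(32)=8349, p(33)=10143, p(34)=12310, p(35)=14883, p(36)=17977, p(37)=21637, p(38)=26015, p(39)=31185, p(40)=37338, p(41)=44583, p(42)=53174, p(43)=63261, p(44)=75175, p(45)=89134, p(46)=105558, p(47)=124754, p(48)=147273, p(49)=173525, p(50)=204226, p(51)=239943, p(52)=281589, p(53)=329931, p(54)=386155, p(55)=451276, p(56)=526823, p(57)=614154, p(58)=715220, p(59)=831820, p(60)=966467, p(61)=1121505, p(62)=1300156, p(63)=1505499, p(64)=1741630, p(65)=2012558, p(66)=2323520, p(67)=2679689, p(68)=3087735, p(69)=3554345, p(70)=4087968, p(71)=4697205, p(72)=5392783, p(73)=6185689, p(74)=7089500, p(75)=8118264, p(76)=9289091, p(77)=10619863, p(78)=12132164, p(79)=13848650, p(80)=15796476, p(81)=18004327, p(82)=20506255, p(83)=23338469, p(84)=26543660, p(85)=30167357, p(86)=34262962, p(87)=38887673, p(88)=44108109, p(89)=49995925, p(90)=56634173, p(91)=64112359, p(92)=72533807, p(93)=82010177, p(94)=92669720, p(95)=104651419, p(96)=118114304, p(97)=133230930, p(98)=150198136, p(99)=169229875, p(100)=190569292, p(101)=214481126, p(102)=241265379, p(103)=271248950, p(104)=304801365, p(105)=342325709, p(106)=384276336, p(107)=431149389, p(108)=483502844, p(109)=541946240, p(110)=607163746, p(111)=679903203, p(112)=761002156, p(113)=851376628, p(114)=952050665, p(115)=1064144451, p(116)=1188908248, p(117)=1327710076, p(118)=1482074143, p(119)=1653668665, p(120)=1844349560, p(121)=2056148051, p(122)=2291320912, p(123)=2552338241, p(124)=2841940500, p(125)=3163127352, p(126)=3519222692, p(127)=3913864295, p(128)=4351078600, p(129)=4835271870, p(130)=5371315400, p(131)=5964539504, p(132)=6620830889, p(133)=7346629512, p(134)=8149040695, p(135)=9035836076, p(136)=10015581680, p(137)=11097645016.
Final step: p(138) = p(137) + p(136) - p(133) - p(131) + p(126) + p(123) - p(116) - p(112) + p(103) + p(98) - p(87) - p(81) + p(68) + p(61) - p(46) - p(38) + p(21) + p(12)
= 11097645016 + 10015581680 - 7346629512 - 5964539504 + 3519222692 + 2552338241 - 1188908248 - 761002156 + 271248950 + 150198136 - 38887673 - 18004327 + 3087735 + 1121505 - 105558 - 26015 + 792 + 77
= 12292341831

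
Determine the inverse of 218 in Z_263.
187

gcd(218, 263) = 1, so the inverse exists.
Extended Euclidean algorithm on (263, 218):
263 = 1 × 218 + 45  ⟹  45 = (1)·263 + (-1)·218
218 = 4 × 45 + 38  ⟹  38 = (-4)·263 + (5)·218
45 = 1 × 38 + 7  ⟹  7 = (5)·263 + (-6)·218
38 = 5 × 7 + 3  ⟹  3 = (-29)·263 + (35)·218
7 = 2 × 3 + 1  ⟹  1 = (63)·263 + (-76)·218
So (-76)·218 ≡ 1 (mod 263), i.e. 218^(-1) ≡ -76 ≡ 187 (mod 263).
Check: 218 × 187 = 40766 ≡ 1 (mod 263)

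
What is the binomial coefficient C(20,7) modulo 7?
2

Using Lucas' theorem:
Write n=20 and k=7 in base 7:
n in base 7: [2, 6]
k in base 7: [1, 0]
C(20,7) mod 7 = ∏ C(n_i, k_i) mod 7
Digit binomials (mod 7): C(2,1) = 2; C(6,0) = 1
Product: 2 × 1 = 2 ≡ 2 (mod 7)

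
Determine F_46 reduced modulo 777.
608

Matrix identity: Q^n = [[F_(n+1), F_n], [F_n, F_(n-1)]] with Q = [[1,1],[1,0]].
n = 46 = 101110₂. Square-and-multiply, entries mod 777:
Q^1 = [[1,1],[1,0]]
Q^2 = (Q^1)² = [[2,1],[1,1]]
Q^5 = (Q^2)²·Q = [[8,5],[5,3]]
Q^11 = (Q^5)²·Q = [[144,89],[89,55]]
Q^23 = (Q^11)²·Q = [[525,685],[685,617]]
Q^46 = (Q^23)² = [[484,608],[608,653]]
F_46 mod 777 = Q^46[0][1] = 608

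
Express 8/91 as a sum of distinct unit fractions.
1/12 + 1/219 + 1/79716

Greedy algorithm:
8/91: ceiling(91/8) = 12, use 1/12
5/1092: ceiling(1092/5) = 219, use 1/219
1/79716: ceiling(79716/1) = 79716, use 1/79716
Result: 8/91 = 1/12 + 1/219 + 1/79716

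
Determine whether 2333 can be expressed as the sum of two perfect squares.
22² + 43² (a=22, b=43)

Factorization: 2333 = 2333
By Fermat: n is sum of two squares iff every prime p ≡ 3 (mod 4) appears to even power.
All primes ≡ 3 (mod 4) appear to even power.
Search a = 0, 1, 2, … for 2333 - a² a perfect square: first hit at a = 22: 2333 - 484 = 1849 = 43².
2333 = 22² + 43² = 484 + 1849 ✓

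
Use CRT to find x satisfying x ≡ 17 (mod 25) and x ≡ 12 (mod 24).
492

Using Chinese Remainder Theorem:
M = 25 × 24 = 600
M1 = 24, M2 = 25
y1 = 24^(-1) mod 25 = 24
y2 = 25^(-1) mod 24 = 1
x = (17×24×24 + 12×25×1) mod 600 = 492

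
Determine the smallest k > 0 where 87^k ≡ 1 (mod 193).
64

193 is prime, so ord(87) divides φ(193) = 192.
Divisors of 192: 1, 2, 3, 4, 6, 8, 12, 16, 24, 32, 48, 64, 96, 192.
Repeated squaring: 87^1 ≡ 87, 87^2 ≡ 42, 87^4 ≡ 27, 87^8 ≡ 150, 87^16 ≡ 112, 87^32 ≡ 192, 87^64 ≡ 1, 87^128 ≡ 1 (mod 193).
Test 87^d mod 193 for each divisor d in increasing order:
87^1 ≡ 87
87^2 ≡ 42
87^3 = 87^2·87^1 ≡ 180
87^4 ≡ 27
87^6 = 87^4·87^2 ≡ 169
87^8 ≡ 150
87^12 = 87^8·87^4 ≡ 190
87^16 ≡ 112
87^24 = 87^16·87^8 ≡ 9
87^32 ≡ 192
87^48 = 87^32·87^16 ≡ 81
87^64 ≡ 1  ← first divisor giving 1
The order is 64.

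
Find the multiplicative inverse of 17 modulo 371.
131

gcd(17, 371) = 1, so the inverse exists.
Extended Euclidean algorithm on (371, 17):
371 = 21 × 17 + 14  ⟹  14 = (1)·371 + (-21)·17
17 = 1 × 14 + 3  ⟹  3 = (-1)·371 + (22)·17
14 = 4 × 3 + 2  ⟹  2 = (5)·371 + (-109)·17
3 = 1 × 2 + 1  ⟹  1 = (-6)·371 + (131)·17
So (131)·17 ≡ 1 (mod 371), i.e. 17^(-1) ≡ 131 (mod 371).
Check: 17 × 131 = 2227 ≡ 1 (mod 371)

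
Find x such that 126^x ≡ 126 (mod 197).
1

Baby-step giant-step with step n = ⌈√197⌉ = 15.
Baby steps 126^j mod 197 (j:value) for j=0..14: 0:1, 1:126, 2:116, 3:38, 4:60, 5:74, 6:65, 7:113, 8:54, 9:106, 10:157, 11:82, 12:88, 13:56, 14:161.
h = 126 is already in the table at j=1, so x = 1.
Check: 126^1 ≡ 126 (mod 197).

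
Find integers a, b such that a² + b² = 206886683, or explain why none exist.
Not possible

Factorization: 206886683 = 101 × 127^3
By Fermat: n is sum of two squares iff every prime p ≡ 3 (mod 4) appears to even power.
Prime(s) ≡ 3 (mod 4) with odd exponent: [(127, 3)]
Therefore 206886683 cannot be expressed as a² + b².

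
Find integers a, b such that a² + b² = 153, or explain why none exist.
3² + 12² (a=3, b=12)

Factorization: 153 = 3^2 × 17
By Fermat: n is sum of two squares iff every prime p ≡ 3 (mod 4) appears to even power.
All primes ≡ 3 (mod 4) appear to even power.
Search a = 0, 1, 2, … for 153 - a² a perfect square: first hit at a = 3: 153 - 9 = 144 = 12².
153 = 3² + 12² = 9 + 144 ✓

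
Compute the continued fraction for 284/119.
[2; 2, 1, 1, 2, 2, 1, 2]

Euclidean algorithm steps:
284 = 2 × 119 + 46
119 = 2 × 46 + 27
46 = 1 × 27 + 19
27 = 1 × 19 + 8
19 = 2 × 8 + 3
8 = 2 × 3 + 2
3 = 1 × 2 + 1
2 = 2 × 1 + 0
Continued fraction: [2; 2, 1, 1, 2, 2, 1, 2]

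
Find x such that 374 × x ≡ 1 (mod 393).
62

gcd(374, 393) = 1, so the inverse exists.
Extended Euclidean algorithm on (393, 374):
393 = 1 × 374 + 19  ⟹  19 = (1)·393 + (-1)·374
374 = 19 × 19 + 13  ⟹  13 = (-19)·393 + (20)·374
19 = 1 × 13 + 6  ⟹  6 = (20)·393 + (-21)·374
13 = 2 × 6 + 1  ⟹  1 = (-59)·393 + (62)·374
So (62)·374 ≡ 1 (mod 393), i.e. 374^(-1) ≡ 62 (mod 393).
Check: 374 × 62 = 23188 ≡ 1 (mod 393)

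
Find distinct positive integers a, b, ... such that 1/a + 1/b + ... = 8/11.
1/2 + 1/5 + 1/37 + 1/4070

Greedy algorithm:
8/11: ceiling(11/8) = 2, use 1/2
5/22: ceiling(22/5) = 5, use 1/5
3/110: ceiling(110/3) = 37, use 1/37
1/4070: ceiling(4070/1) = 4070, use 1/4070
Result: 8/11 = 1/2 + 1/5 + 1/37 + 1/4070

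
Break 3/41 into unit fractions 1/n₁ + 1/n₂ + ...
1/14 + 1/574

Greedy algorithm:
3/41: ceiling(41/3) = 14, use 1/14
1/574: ceiling(574/1) = 574, use 1/574
Result: 3/41 = 1/14 + 1/574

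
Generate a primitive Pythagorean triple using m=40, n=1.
(1599, 80, 1601)

Euclid's formula: a = m² - n², b = 2mn, c = m² + n²
m = 40, n = 1
a = 40² - 1² = 1600 - 1 = 1599
b = 2 × 40 × 1 = 80
c = 40² + 1² = 1600 + 1 = 1601
Verification: 1599² + 80² = 2556801 + 6400 = 2563201 = 1601² ✓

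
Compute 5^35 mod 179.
83

Repeated squaring. Binary of 35 = 100011.
5^1 ≡ 5 (mod 179); 5^2 ≡ 25 (mod 179); 5^4 ≡ 88 (mod 179); 5^8 ≡ 47 (mod 179); 5^16 ≡ 61 (mod 179); 5^32 ≡ 141 (mod 179)
5^35 = 5^1 × 5^2 × 5^32 ≡ 83 (mod 179)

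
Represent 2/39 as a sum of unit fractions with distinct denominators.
1/20 + 1/780

Greedy algorithm:
2/39: ceiling(39/2) = 20, use 1/20
1/780: ceiling(780/1) = 780, use 1/780
Result: 2/39 = 1/20 + 1/780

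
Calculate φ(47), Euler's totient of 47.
46

47 = 47
φ(n) = n × ∏(1 - 1/p) for each prime p dividing n
φ(47) = 47 × (1 - 1/47) = 46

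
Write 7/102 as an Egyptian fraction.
1/15 + 1/510

Greedy algorithm:
7/102: ceiling(102/7) = 15, use 1/15
1/510: ceiling(510/1) = 510, use 1/510
Result: 7/102 = 1/15 + 1/510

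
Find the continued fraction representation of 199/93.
[2; 7, 6, 2]

Euclidean algorithm steps:
199 = 2 × 93 + 13
93 = 7 × 13 + 2
13 = 6 × 2 + 1
2 = 2 × 1 + 0
Continued fraction: [2; 7, 6, 2]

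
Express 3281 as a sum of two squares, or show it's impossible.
16² + 55² (a=16, b=55)

Factorization: 3281 = 17 × 193
By Fermat: n is sum of two squares iff every prime p ≡ 3 (mod 4) appears to even power.
All primes ≡ 3 (mod 4) appear to even power.
Search a = 0, 1, 2, … for 3281 - a² a perfect square: first hit at a = 16: 3281 - 256 = 3025 = 55².
3281 = 16² + 55² = 256 + 3025 ✓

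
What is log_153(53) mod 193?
11

Baby-step giant-step with step n = ⌈√193⌉ = 14.
Baby steps 153^j mod 193 (j:value) for j=0..13: 0:1, 1:153, 2:56, 3:76, 4:48, 5:10, 6:179, 7:174, 8:181, 9:94, 10:100, 11:53, 12:3, 13:73.
h = 53 is already in the table at j=11, so x = 11.
Check: 153^11 ≡ 53 (mod 193).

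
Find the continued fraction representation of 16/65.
[0; 4, 16]

Euclidean algorithm steps:
16 = 0 × 65 + 16
65 = 4 × 16 + 1
16 = 16 × 1 + 0
Continued fraction: [0; 4, 16]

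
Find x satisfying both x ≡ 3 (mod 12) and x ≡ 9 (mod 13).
87

Using Chinese Remainder Theorem:
M = 12 × 13 = 156
M1 = 13, M2 = 12
y1 = 13^(-1) mod 12 = 1
y2 = 12^(-1) mod 13 = 12
x = (3×13×1 + 9×12×12) mod 156 = 87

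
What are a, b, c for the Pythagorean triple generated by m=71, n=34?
(3885, 4828, 6197)

Euclid's formula: a = m² - n², b = 2mn, c = m² + n²
m = 71, n = 34
a = 71² - 34² = 5041 - 1156 = 3885
b = 2 × 71 × 34 = 4828
c = 71² + 34² = 5041 + 1156 = 6197
Verification: 3885² + 4828² = 15093225 + 23309584 = 38402809 = 6197² ✓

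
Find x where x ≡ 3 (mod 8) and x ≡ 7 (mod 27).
115

Using Chinese Remainder Theorem:
M = 8 × 27 = 216
M1 = 27, M2 = 8
y1 = 27^(-1) mod 8 = 3
y2 = 8^(-1) mod 27 = 17
x = (3×27×3 + 7×8×17) mod 216 = 115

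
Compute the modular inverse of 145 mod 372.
313

gcd(145, 372) = 1, so the inverse exists.
Extended Euclidean algorithm on (372, 145):
372 = 2 × 145 + 82  ⟹  82 = (1)·372 + (-2)·145
145 = 1 × 82 + 63  ⟹  63 = (-1)·372 + (3)·145
82 = 1 × 63 + 19  ⟹  19 = (2)·372 + (-5)·145
63 = 3 × 19 + 6  ⟹  6 = (-7)·372 + (18)·145
19 = 3 × 6 + 1  ⟹  1 = (23)·372 + (-59)·145
So (-59)·145 ≡ 1 (mod 372), i.e. 145^(-1) ≡ -59 ≡ 313 (mod 372).
Check: 145 × 313 = 45385 ≡ 1 (mod 372)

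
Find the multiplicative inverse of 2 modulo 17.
9

gcd(2, 17) = 1, so the inverse exists.
Extended Euclidean algorithm on (17, 2):
17 = 8 × 2 + 1  ⟹  1 = (1)·17 + (-8)·2
So (-8)·2 ≡ 1 (mod 17), i.e. 2^(-1) ≡ -8 ≡ 9 (mod 17).
Check: 2 × 9 = 18 ≡ 1 (mod 17)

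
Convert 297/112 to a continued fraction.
[2; 1, 1, 1, 6, 1, 4]

Euclidean algorithm steps:
297 = 2 × 112 + 73
112 = 1 × 73 + 39
73 = 1 × 39 + 34
39 = 1 × 34 + 5
34 = 6 × 5 + 4
5 = 1 × 4 + 1
4 = 4 × 1 + 0
Continued fraction: [2; 1, 1, 1, 6, 1, 4]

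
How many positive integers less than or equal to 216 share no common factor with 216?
72

216 = 2^3 × 3^3
φ(n) = n × ∏(1 - 1/p) for each prime p dividing n
φ(216) = 216 × (1 - 1/2) × (1 - 1/3) = 72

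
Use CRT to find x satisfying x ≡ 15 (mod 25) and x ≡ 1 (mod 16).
65

Using Chinese Remainder Theorem:
M = 25 × 16 = 400
M1 = 16, M2 = 25
y1 = 16^(-1) mod 25 = 11
y2 = 25^(-1) mod 16 = 9
x = (15×16×11 + 1×25×9) mod 400 = 65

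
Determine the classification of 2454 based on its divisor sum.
abundant

Proper divisors of 2454: sum = 1 + 2 + 3 + 6 + 409 + 818 + 1227 = 2466
Since 2466 > 2454, 2454 is abundant.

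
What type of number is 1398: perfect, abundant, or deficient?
abundant

Proper divisors of 1398: sum = 1 + 2 + 3 + 6 + 233 + 466 + 699 = 1410
Since 1410 > 1398, 1398 is abundant.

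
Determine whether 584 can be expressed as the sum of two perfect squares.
10² + 22² (a=10, b=22)

Factorization: 584 = 2^3 × 73
By Fermat: n is sum of two squares iff every prime p ≡ 3 (mod 4) appears to even power.
All primes ≡ 3 (mod 4) appear to even power.
Search a = 0, 1, 2, … for 584 - a² a perfect square: first hit at a = 10: 584 - 100 = 484 = 22².
584 = 10² + 22² = 100 + 484 ✓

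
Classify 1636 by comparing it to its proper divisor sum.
deficient

Proper divisors of 1636: sum = 1 + 2 + 4 + 409 + 818 = 1234
Since 1234 < 1636, 1636 is deficient.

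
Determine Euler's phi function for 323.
288

323 = 17 × 19
φ(n) = n × ∏(1 - 1/p) for each prime p dividing n
φ(323) = 323 × (1 - 1/17) × (1 - 1/19) = 288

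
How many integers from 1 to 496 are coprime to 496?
240

496 = 2^4 × 31
φ(n) = n × ∏(1 - 1/p) for each prime p dividing n
φ(496) = 496 × (1 - 1/2) × (1 - 1/31) = 240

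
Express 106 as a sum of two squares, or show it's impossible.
5² + 9² (a=5, b=9)

Factorization: 106 = 2 × 53
By Fermat: n is sum of two squares iff every prime p ≡ 3 (mod 4) appears to even power.
All primes ≡ 3 (mod 4) appear to even power.
Search a = 0, 1, 2, … for 106 - a² a perfect square: first hit at a = 5: 106 - 25 = 81 = 9².
106 = 5² + 9² = 25 + 81 ✓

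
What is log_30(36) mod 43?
28

Baby-step giant-step with step n = ⌈√43⌉ = 7.
Baby steps 30^j mod 43 (j:value) for j=0..6: 0:1, 1:30, 2:40, 3:39, 4:9, 5:12, 6:16.
Giant-step multiplier: 30^(-7) ≡ 30^(42-7) = 30^35 ≡ 37 (mod 43).
Giant steps γ_i = 36·37^i mod 43: γ_0=36, γ_1=42, γ_2=6, γ_3=7, γ_4=1 (in table at j=0).
x = i·n + j = 4·7 + 0 = 28.
Check: 30^28 ≡ 36 (mod 43).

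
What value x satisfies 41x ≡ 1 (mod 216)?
137

gcd(41, 216) = 1, so the inverse exists.
Extended Euclidean algorithm on (216, 41):
216 = 5 × 41 + 11  ⟹  11 = (1)·216 + (-5)·41
41 = 3 × 11 + 8  ⟹  8 = (-3)·216 + (16)·41
11 = 1 × 8 + 3  ⟹  3 = (4)·216 + (-21)·41
8 = 2 × 3 + 2  ⟹  2 = (-11)·216 + (58)·41
3 = 1 × 2 + 1  ⟹  1 = (15)·216 + (-79)·41
So (-79)·41 ≡ 1 (mod 216), i.e. 41^(-1) ≡ -79 ≡ 137 (mod 216).
Check: 41 × 137 = 5617 ≡ 1 (mod 216)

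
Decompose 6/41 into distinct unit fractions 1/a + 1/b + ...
1/7 + 1/287

Greedy algorithm:
6/41: ceiling(41/6) = 7, use 1/7
1/287: ceiling(287/1) = 287, use 1/287
Result: 6/41 = 1/7 + 1/287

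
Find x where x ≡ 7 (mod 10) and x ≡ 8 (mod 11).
107

Using Chinese Remainder Theorem:
M = 10 × 11 = 110
M1 = 11, M2 = 10
y1 = 11^(-1) mod 10 = 1
y2 = 10^(-1) mod 11 = 10
x = (7×11×1 + 8×10×10) mod 110 = 107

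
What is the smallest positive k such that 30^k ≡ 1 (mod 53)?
4

53 is prime, so ord(30) divides φ(53) = 52.
Divisors of 52: 1, 2, 4, 13, 26, 52.
Repeated squaring: 30^1 ≡ 30, 30^2 ≡ 52, 30^4 ≡ 1, 30^8 ≡ 1, 30^16 ≡ 1, 30^32 ≡ 1 (mod 53).
Test 30^d mod 53 for each divisor d in increasing order:
30^1 ≡ 30
30^2 ≡ 52
30^4 ≡ 1  ← first divisor giving 1
The order is 4.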